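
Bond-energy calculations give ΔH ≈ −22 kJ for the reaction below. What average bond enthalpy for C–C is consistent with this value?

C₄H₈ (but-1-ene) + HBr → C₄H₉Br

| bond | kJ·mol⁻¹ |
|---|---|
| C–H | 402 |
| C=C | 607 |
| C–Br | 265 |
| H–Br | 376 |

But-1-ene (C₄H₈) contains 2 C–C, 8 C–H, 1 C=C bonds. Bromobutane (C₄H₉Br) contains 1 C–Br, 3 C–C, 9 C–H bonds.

Let D be the C–C bond energy.
Σ(broken) = 2×D + 8×402 + 1×607 + 1×376 = 4199 + 2D
Σ(formed) = 1×265 + 3×D + 9×402 = 3883 + 3D
ΔH = Σ(broken) − Σ(formed) = (4199 + 2D) − (3883 + 3D) = +316 − D
Setting this equal to −22 kJ gives D = 338 kJ/mol.

D(C–C) ≈ 338 kJ/mol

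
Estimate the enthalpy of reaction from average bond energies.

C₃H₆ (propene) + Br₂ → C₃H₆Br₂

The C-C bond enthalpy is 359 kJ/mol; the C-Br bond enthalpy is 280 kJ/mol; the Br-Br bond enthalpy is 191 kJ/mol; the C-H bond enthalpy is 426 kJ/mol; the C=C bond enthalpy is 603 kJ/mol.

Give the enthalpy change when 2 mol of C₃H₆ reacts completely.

Bonds broken (reactants):
  Br-Br: 1 × 191 = 191
  C-C: 1 × 359 = 359
  C-H: 6 × 426 = 2556
  C=C: 1 × 603 = 603
  Σ(broken) = 3709 kJ
Bonds formed (products):
  C-Br: 2 × 280 = 560
  C-C: 2 × 359 = 718
  C-H: 6 × 426 = 2556
  Σ(formed) = 3834 kJ
ΔH = Σ(broken) − Σ(formed) = 3709 − 3834 = −125 kJ
For 2× the reaction as written: 2 × (−125) = −250 kJ

ΔH = −250 kJ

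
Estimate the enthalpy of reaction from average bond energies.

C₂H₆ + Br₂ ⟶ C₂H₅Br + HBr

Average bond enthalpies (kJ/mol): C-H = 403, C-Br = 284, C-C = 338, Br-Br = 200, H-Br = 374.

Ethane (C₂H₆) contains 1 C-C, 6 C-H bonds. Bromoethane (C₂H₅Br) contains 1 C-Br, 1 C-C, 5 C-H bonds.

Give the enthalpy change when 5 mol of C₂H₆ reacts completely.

Bonds broken (reactants):
  Br-Br: 1 × 200 = 200
  C-C: 1 × 338 = 338
  C-H: 6 × 403 = 2418
  Σ(broken) = 2956 kJ
Bonds formed (products):
  C-Br: 1 × 284 = 284
  C-C: 1 × 338 = 338
  C-H: 5 × 403 = 2015
  H-Br: 1 × 374 = 374
  Σ(formed) = 3011 kJ
ΔH = Σ(broken) − Σ(formed) = 2956 − 3011 = −55 kJ
For 5× the reaction as written: 5 × (−55) = −275 kJ

ΔH = −275 kJ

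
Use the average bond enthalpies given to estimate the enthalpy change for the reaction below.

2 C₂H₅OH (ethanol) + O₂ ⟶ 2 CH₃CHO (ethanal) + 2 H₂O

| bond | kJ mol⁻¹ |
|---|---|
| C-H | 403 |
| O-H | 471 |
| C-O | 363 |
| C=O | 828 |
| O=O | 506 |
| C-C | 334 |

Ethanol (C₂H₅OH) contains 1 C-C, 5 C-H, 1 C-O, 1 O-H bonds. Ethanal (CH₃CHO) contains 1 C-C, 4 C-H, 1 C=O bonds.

Bonds broken (reactants):
  C-C: 2 × 334 = 668
  C-H: 10 × 403 = 4030
  C-O: 2 × 363 = 726
  O-H: 2 × 471 = 942
  O=O: 1 × 506 = 506
  Σ(broken) = 6872 kJ
Bonds formed (products):
  C-C: 2 × 334 = 668
  C-H: 8 × 403 = 3224
  C=O: 2 × 828 = 1656
  O-H: 4 × 471 = 1884
  Σ(formed) = 7432 kJ
ΔH = Σ(broken) − Σ(formed) = 6872 − 7432 = −560 kJ

ΔH ≈ −560 kJ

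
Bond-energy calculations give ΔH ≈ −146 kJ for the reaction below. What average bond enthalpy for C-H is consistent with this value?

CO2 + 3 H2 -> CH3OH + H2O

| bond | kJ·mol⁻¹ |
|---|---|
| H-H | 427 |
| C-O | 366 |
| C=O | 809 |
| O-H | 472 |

D(C-H) ≈ 421 kJ/mol

Let D be the C-H bond energy.
Σ(broken) = 2×809 + 3×427 = 2899
Σ(formed) = 3×D + 1×366 + 3×472 = 1782 + 3D
ΔH = Σ(broken) − Σ(formed) = (2899) − (1782 + 3D) = +1117 − 3D
Setting this equal to −146 kJ gives 3D = 1263, so D = 421 kJ/mol.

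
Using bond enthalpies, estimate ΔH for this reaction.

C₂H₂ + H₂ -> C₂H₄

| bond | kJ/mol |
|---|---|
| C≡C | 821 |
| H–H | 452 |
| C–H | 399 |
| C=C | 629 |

Bonds broken (reactants):
  C≡C: 1 × 821 = 821
  C–H: 2 × 399 = 798
  H–H: 1 × 452 = 452
  Σ(broken) = 2071 kJ
Bonds formed (products):
  C–H: 4 × 399 = 1596
  C=C: 1 × 629 = 629
  Σ(formed) = 2225 kJ
ΔH = Σ(broken) − Σ(formed) = 2071 − 2225 = −154 kJ

ΔH ≈ −154 kJ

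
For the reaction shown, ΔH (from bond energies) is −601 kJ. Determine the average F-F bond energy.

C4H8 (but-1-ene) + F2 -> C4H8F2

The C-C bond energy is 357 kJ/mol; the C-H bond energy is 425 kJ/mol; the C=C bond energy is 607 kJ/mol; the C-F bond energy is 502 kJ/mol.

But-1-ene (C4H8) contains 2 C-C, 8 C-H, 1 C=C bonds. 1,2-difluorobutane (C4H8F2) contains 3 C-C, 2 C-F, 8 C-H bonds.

D(F-F) ≈ 153 kJ/mol

Let D be the F-F bond energy.
Σ(broken) = 2×357 + 8×425 + 1×607 + 1×D = 4721 + D
Σ(formed) = 3×357 + 2×502 + 8×425 = 5475
ΔH = Σ(broken) − Σ(formed) = (4721 + D) − (5475) = −754 + D
Setting this equal to −601 kJ gives D = 153 kJ/mol.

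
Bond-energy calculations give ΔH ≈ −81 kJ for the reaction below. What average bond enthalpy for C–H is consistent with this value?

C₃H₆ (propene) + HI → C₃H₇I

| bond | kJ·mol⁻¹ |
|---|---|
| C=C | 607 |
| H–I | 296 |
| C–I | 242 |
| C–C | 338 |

D(C–H) ≈ 404 kJ/mol

Let D be the C–H bond energy.
Σ(broken) = 1×338 + 6×D + 1×607 + 1×296 = 1241 + 6D
Σ(formed) = 2×338 + 7×D + 1×242 = 918 + 7D
ΔH = Σ(broken) − Σ(formed) = (1241 + 6D) − (918 + 7D) = +323 − D
Setting this equal to −81 kJ gives D = 404 kJ/mol.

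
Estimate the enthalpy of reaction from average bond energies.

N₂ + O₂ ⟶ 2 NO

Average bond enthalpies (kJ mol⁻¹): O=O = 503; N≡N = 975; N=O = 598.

ΔH ≈ +282 kJ

Bonds broken (reactants):
  N≡N: 1 × 975 = 975
  O=O: 1 × 503 = 503
  Σ(broken) = 1478 kJ
Bonds formed (products):
  N=O: 2 × 598 = 1196
  Σ(formed) = 1196 kJ
ΔH = Σ(broken) − Σ(formed) = 1478 − 1196 = +282 kJ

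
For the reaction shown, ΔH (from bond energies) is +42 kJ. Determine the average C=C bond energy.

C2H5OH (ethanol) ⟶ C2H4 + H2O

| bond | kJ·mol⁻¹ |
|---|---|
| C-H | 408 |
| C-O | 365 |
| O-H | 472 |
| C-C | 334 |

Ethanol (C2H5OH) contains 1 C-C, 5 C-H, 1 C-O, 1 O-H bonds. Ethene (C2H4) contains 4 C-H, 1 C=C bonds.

D(C=C) ≈ 593 kJ/mol

Let D be the C=C bond energy.
Σ(broken) = 1×334 + 5×408 + 1×365 + 1×472 = 3211
Σ(formed) = 4×408 + 1×D + 2×472 = 2576 + D
ΔH = Σ(broken) − Σ(formed) = (3211) − (2576 + D) = +635 − D
Setting this equal to +42 kJ gives D = 593 kJ/mol.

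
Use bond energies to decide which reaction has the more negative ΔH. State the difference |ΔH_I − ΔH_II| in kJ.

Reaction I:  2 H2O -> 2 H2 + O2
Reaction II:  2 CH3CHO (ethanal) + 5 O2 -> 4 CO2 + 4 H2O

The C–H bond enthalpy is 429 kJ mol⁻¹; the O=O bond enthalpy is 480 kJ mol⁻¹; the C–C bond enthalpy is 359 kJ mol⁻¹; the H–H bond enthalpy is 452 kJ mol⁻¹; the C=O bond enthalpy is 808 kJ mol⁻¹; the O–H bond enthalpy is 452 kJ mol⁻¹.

Reaction II, by 2338 kJ

Reaction I:
  Bonds broken (reactants):
    O–H: 4 × 452 = 1808
    Σ(broken) = 1808 kJ
  Bonds formed (products):
    H–H: 2 × 452 = 904
    O=O: 1 × 480 = 480
    Σ(formed) = 1384 kJ
  ΔH_I = 1808 − 1384 = +424 kJ
Reaction II:
  Bonds broken (reactants):
    C–C: 2 × 359 = 718
    C–H: 8 × 429 = 3432
    C=O: 2 × 808 = 1616
    O=O: 5 × 480 = 2400
    Σ(broken) = 8166 kJ
  Bonds formed (products):
    C=O: 8 × 808 = 6464
    O–H: 8 × 452 = 3616
    Σ(formed) = 10080 kJ
  ΔH_II = 8166 − 10080 = −1914 kJ
ΔH_I − ΔH_II = +2338 kJ, so reaction II has the more negative ΔH; |ΔH_I − ΔH_II| = 2338 kJ.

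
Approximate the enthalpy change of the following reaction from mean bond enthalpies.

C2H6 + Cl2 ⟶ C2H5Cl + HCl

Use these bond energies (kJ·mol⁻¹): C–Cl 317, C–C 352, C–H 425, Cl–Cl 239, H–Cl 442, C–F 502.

Bonds broken (reactants):
  C–C: 1 × 352 = 352
  C–H: 6 × 425 = 2550
  Cl–Cl: 1 × 239 = 239
  Σ(broken) = 3141 kJ
Bonds formed (products):
  C–C: 1 × 352 = 352
  C–Cl: 1 × 317 = 317
  C–H: 5 × 425 = 2125
  H–Cl: 1 × 442 = 442
  Σ(formed) = 3236 kJ
ΔH = Σ(broken) − Σ(formed) = 3141 − 3236 = −95 kJ

ΔH ≈ −95 kJ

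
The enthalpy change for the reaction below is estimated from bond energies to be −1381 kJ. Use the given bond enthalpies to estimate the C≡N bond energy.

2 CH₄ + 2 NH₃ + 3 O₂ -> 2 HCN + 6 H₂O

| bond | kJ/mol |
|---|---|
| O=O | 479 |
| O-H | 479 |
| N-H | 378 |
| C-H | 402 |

Let D be the C≡N bond energy.
Σ(broken) = 8×402 + 6×378 + 3×479 = 6921
Σ(formed) = 2×D + 2×402 + 12×479 = 6552 + 2D
ΔH = Σ(broken) − Σ(formed) = (6921) − (6552 + 2D) = +369 − 2D
Setting this equal to −1381 kJ gives 2D = 1750, so D = 875 kJ/mol.

D(C≡N) ≈ 875 kJ/mol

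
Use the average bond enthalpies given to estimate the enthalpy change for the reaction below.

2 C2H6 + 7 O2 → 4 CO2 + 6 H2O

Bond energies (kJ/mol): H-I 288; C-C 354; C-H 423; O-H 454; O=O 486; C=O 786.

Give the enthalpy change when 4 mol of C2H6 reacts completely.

ΔH = −5100 kJ

Bonds broken (reactants):
  C-C: 2 × 354 = 708
  C-H: 12 × 423 = 5076
  O=O: 7 × 486 = 3402
  Σ(broken) = 9186 kJ
Bonds formed (products):
  C=O: 8 × 786 = 6288
  O-H: 12 × 454 = 5448
  Σ(formed) = 11736 kJ
ΔH = Σ(broken) − Σ(formed) = 9186 − 11736 = −2550 kJ
For 2× the reaction as written: 2 × (−2550) = −5100 kJ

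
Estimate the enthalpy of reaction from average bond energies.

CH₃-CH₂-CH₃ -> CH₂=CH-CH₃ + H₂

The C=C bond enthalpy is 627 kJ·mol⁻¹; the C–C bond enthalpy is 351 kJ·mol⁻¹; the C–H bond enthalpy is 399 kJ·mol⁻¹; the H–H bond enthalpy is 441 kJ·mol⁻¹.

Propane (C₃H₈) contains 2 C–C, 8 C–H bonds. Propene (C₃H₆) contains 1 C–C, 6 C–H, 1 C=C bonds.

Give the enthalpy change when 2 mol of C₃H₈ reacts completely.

ΔH = +162 kJ

Bonds broken (reactants):
  C–C: 2 × 351 = 702
  C–H: 8 × 399 = 3192
  Σ(broken) = 3894 kJ
Bonds formed (products):
  C–C: 1 × 351 = 351
  C–H: 6 × 399 = 2394
  C=C: 1 × 627 = 627
  H–H: 1 × 441 = 441
  Σ(formed) = 3813 kJ
ΔH = Σ(broken) − Σ(formed) = 3894 − 3813 = +81 kJ
For 2× the reaction as written: 2 × (+81) = +162 kJ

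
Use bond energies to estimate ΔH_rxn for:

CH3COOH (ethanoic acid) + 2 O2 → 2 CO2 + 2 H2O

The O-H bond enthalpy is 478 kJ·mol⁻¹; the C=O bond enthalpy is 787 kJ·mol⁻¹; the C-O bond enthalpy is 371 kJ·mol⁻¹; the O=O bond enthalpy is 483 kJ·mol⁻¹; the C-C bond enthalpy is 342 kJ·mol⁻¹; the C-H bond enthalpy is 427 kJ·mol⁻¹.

ΔH ≈ −835 kJ

Bonds broken (reactants):
  C-C: 1 × 342 = 342
  C-H: 3 × 427 = 1281
  C-O: 1 × 371 = 371
  C=O: 1 × 787 = 787
  O-H: 1 × 478 = 478
  O=O: 2 × 483 = 966
  Σ(broken) = 4225 kJ
Bonds formed (products):
  C=O: 4 × 787 = 3148
  O-H: 4 × 478 = 1912
  Σ(formed) = 5060 kJ
ΔH = Σ(broken) − Σ(formed) = 4225 − 5060 = −835 kJ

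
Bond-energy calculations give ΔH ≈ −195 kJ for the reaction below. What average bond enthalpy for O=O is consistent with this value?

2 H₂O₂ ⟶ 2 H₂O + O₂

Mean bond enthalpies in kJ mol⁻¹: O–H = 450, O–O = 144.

Let D be the O=O bond energy.
Σ(broken) = 4×450 + 2×144 = 2088
Σ(formed) = 4×450 + 1×D = 1800 + D
ΔH = Σ(broken) − Σ(formed) = (2088) − (1800 + D) = +288 − D
Setting this equal to −195 kJ gives D = 483 kJ/mol.

D(O=O) ≈ 483 kJ/mol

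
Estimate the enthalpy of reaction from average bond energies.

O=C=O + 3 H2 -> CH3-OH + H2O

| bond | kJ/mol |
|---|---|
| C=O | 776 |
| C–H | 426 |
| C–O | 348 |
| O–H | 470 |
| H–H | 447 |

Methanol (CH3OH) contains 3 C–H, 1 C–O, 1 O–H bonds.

Bonds broken (reactants):
  C=O: 2 × 776 = 1552
  H–H: 3 × 447 = 1341
  Σ(broken) = 2893 kJ
Bonds formed (products):
  C–H: 3 × 426 = 1278
  C–O: 1 × 348 = 348
  O–H: 3 × 470 = 1410
  Σ(formed) = 3036 kJ
ΔH = Σ(broken) − Σ(formed) = 2893 − 3036 = −143 kJ

ΔH ≈ −143 kJ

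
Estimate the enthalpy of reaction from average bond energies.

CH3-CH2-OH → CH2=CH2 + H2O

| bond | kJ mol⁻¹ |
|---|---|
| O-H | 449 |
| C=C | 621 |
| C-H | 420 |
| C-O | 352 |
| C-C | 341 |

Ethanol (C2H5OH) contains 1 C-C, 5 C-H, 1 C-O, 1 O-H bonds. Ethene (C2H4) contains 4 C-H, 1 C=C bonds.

ΔH ≈ +43 kJ

Bonds broken (reactants):
  C-C: 1 × 341 = 341
  C-H: 5 × 420 = 2100
  C-O: 1 × 352 = 352
  O-H: 1 × 449 = 449
  Σ(broken) = 3242 kJ
Bonds formed (products):
  C-H: 4 × 420 = 1680
  C=C: 1 × 621 = 621
  O-H: 2 × 449 = 898
  Σ(formed) = 3199 kJ
ΔH = Σ(broken) − Σ(formed) = 3242 − 3199 = +43 kJ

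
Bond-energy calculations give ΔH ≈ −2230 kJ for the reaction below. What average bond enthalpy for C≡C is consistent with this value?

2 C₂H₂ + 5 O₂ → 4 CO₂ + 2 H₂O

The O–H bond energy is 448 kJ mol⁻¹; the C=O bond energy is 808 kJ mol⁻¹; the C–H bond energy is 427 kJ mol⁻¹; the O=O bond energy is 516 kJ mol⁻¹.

D(C≡C) ≈ 869 kJ/mol

Let D be the C≡C bond energy.
Σ(broken) = 2×D + 4×427 + 5×516 = 4288 + 2D
Σ(formed) = 8×808 + 4×448 = 8256
ΔH = Σ(broken) − Σ(formed) = (4288 + 2D) − (8256) = −3968 + 2D
Setting this equal to −2230 kJ gives 2D = 1738, so D = 869 kJ/mol.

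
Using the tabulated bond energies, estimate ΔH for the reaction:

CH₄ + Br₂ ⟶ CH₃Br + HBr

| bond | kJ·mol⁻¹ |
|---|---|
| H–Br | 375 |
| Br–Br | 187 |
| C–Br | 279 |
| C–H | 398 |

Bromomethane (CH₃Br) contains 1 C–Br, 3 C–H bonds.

ΔH ≈ −69 kJ

Bonds broken (reactants):
  Br–Br: 1 × 187 = 187
  C–H: 4 × 398 = 1592
  Σ(broken) = 1779 kJ
Bonds formed (products):
  C–Br: 1 × 279 = 279
  C–H: 3 × 398 = 1194
  H–Br: 1 × 375 = 375
  Σ(formed) = 1848 kJ
ΔH = Σ(broken) − Σ(formed) = 1779 − 1848 = −69 kJ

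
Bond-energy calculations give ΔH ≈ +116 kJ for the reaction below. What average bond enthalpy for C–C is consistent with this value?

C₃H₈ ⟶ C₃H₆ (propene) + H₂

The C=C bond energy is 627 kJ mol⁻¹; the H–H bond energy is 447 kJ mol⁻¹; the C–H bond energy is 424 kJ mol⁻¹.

D(C–C) ≈ 342 kJ/mol

Let D be the C–C bond energy.
Σ(broken) = 2×D + 8×424 = 3392 + 2D
Σ(formed) = 1×D + 6×424 + 1×627 + 1×447 = 3618 + D
ΔH = Σ(broken) − Σ(formed) = (3392 + 2D) − (3618 + D) = −226 + D
Setting this equal to +116 kJ gives D = 342 kJ/mol.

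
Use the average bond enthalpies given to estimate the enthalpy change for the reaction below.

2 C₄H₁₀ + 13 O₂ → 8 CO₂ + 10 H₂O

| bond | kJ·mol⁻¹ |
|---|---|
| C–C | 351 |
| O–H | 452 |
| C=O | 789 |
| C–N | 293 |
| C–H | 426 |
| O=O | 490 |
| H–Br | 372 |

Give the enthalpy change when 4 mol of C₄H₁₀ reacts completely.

ΔH = −9336 kJ

Bonds broken (reactants):
  C–C: 6 × 351 = 2106
  C–H: 20 × 426 = 8520
  O=O: 13 × 490 = 6370
  Σ(broken) = 16996 kJ
Bonds formed (products):
  C=O: 16 × 789 = 12624
  O–H: 20 × 452 = 9040
  Σ(formed) = 21664 kJ
ΔH = Σ(broken) − Σ(formed) = 16996 − 21664 = −4668 kJ
For 2× the reaction as written: 2 × (−4668) = −9336 kJ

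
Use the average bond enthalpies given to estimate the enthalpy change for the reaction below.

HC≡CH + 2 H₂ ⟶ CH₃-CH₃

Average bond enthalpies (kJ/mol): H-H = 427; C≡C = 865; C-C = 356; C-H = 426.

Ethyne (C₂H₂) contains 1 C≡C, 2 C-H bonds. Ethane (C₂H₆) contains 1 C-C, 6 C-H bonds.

Bonds broken (reactants):
  C≡C: 1 × 865 = 865
  C-H: 2 × 426 = 852
  H-H: 2 × 427 = 854
  Σ(broken) = 2571 kJ
Bonds formed (products):
  C-C: 1 × 356 = 356
  C-H: 6 × 426 = 2556
  Σ(formed) = 2912 kJ
ΔH = Σ(broken) − Σ(formed) = 2571 − 2912 = −341 kJ

ΔH ≈ −341 kJ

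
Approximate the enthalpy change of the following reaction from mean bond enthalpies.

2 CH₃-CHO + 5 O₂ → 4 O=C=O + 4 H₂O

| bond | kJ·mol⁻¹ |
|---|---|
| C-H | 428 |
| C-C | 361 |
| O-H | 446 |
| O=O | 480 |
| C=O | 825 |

Bonds broken (reactants):
  C-C: 2 × 361 = 722
  C-H: 8 × 428 = 3424
  C=O: 2 × 825 = 1650
  O=O: 5 × 480 = 2400
  Σ(broken) = 8196 kJ
Bonds formed (products):
  C=O: 8 × 825 = 6600
  O-H: 8 × 446 = 3568
  Σ(formed) = 10168 kJ
ΔH = Σ(broken) − Σ(formed) = 8196 − 10168 = −1972 kJ

ΔH ≈ −1972 kJ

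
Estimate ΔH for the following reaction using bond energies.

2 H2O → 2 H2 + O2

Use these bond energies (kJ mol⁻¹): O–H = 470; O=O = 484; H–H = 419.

ΔH ≈ +558 kJ

Bonds broken (reactants):
  O–H: 4 × 470 = 1880
  Σ(broken) = 1880 kJ
Bonds formed (products):
  H–H: 2 × 419 = 838
  O=O: 1 × 484 = 484
  Σ(formed) = 1322 kJ
ΔH = Σ(broken) − Σ(formed) = 1880 − 1322 = +558 kJ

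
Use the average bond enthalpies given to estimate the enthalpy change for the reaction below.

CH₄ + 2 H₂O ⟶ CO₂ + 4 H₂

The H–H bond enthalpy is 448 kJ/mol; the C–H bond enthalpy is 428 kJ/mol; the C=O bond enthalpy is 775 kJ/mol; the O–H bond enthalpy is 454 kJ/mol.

Bonds broken (reactants):
  C–H: 4 × 428 = 1712
  O–H: 4 × 454 = 1816
  Σ(broken) = 3528 kJ
Bonds formed (products):
  C=O: 2 × 775 = 1550
  H–H: 4 × 448 = 1792
  Σ(formed) = 3342 kJ
ΔH = Σ(broken) − Σ(formed) = 3528 − 3342 = +186 kJ

ΔH ≈ +186 kJ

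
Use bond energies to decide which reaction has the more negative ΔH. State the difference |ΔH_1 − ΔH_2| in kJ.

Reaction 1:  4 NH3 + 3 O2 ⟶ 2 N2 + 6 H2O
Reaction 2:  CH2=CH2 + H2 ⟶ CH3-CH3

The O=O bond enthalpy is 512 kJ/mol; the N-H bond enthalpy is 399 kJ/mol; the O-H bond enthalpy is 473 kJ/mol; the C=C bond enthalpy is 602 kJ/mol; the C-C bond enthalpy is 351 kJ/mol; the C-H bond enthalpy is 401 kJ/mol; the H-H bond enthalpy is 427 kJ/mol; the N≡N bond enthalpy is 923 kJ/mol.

Reaction 1, by 1074 kJ

Reaction 1:
  Bonds broken (reactants):
    N-H: 12 × 399 = 4788
    O=O: 3 × 512 = 1536
    Σ(broken) = 6324 kJ
  Bonds formed (products):
    N≡N: 2 × 923 = 1846
    O-H: 12 × 473 = 5676
    Σ(formed) = 7522 kJ
  ΔH_1 = 6324 − 7522 = −1198 kJ
Reaction 2:
  Bonds broken (reactants):
    C-H: 4 × 401 = 1604
    C=C: 1 × 602 = 602
    H-H: 1 × 427 = 427
    Σ(broken) = 2633 kJ
  Bonds formed (products):
    C-C: 1 × 351 = 351
    C-H: 6 × 401 = 2406
    Σ(formed) = 2757 kJ
  ΔH_2 = 2633 − 2757 = −124 kJ
ΔH_1 − ΔH_2 = −1074 kJ, so reaction 1 has the more negative ΔH; |ΔH_1 − ΔH_2| = 1074 kJ.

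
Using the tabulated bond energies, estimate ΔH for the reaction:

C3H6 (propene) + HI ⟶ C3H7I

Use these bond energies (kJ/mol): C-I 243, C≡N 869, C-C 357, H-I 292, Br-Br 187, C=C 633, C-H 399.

ΔH ≈ −74 kJ

Bonds broken (reactants):
  C-C: 1 × 357 = 357
  C-H: 6 × 399 = 2394
  C=C: 1 × 633 = 633
  H-I: 1 × 292 = 292
  Σ(broken) = 3676 kJ
Bonds formed (products):
  C-C: 2 × 357 = 714
  C-H: 7 × 399 = 2793
  C-I: 1 × 243 = 243
  Σ(formed) = 3750 kJ
ΔH = Σ(broken) − Σ(formed) = 3676 − 3750 = −74 kJ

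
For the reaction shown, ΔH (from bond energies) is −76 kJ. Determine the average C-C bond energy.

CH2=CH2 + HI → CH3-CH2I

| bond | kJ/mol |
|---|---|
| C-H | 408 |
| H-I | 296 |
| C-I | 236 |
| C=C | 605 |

D(C-C) ≈ 333 kJ/mol

Let D be the C-C bond energy.
Σ(broken) = 4×408 + 1×605 + 1×296 = 2533
Σ(formed) = 1×D + 5×408 + 1×236 = 2276 + D
ΔH = Σ(broken) − Σ(formed) = (2533) − (2276 + D) = +257 − D
Setting this equal to −76 kJ gives D = 333 kJ/mol.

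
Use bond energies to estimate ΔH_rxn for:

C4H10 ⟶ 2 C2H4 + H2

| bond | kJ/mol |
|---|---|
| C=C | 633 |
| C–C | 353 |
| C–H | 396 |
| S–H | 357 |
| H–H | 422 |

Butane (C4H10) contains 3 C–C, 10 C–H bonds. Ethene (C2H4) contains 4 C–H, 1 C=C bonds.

ΔH ≈ +163 kJ

Bonds broken (reactants):
  C–C: 3 × 353 = 1059
  C–H: 10 × 396 = 3960
  Σ(broken) = 5019 kJ
Bonds formed (products):
  C–H: 8 × 396 = 3168
  C=C: 2 × 633 = 1266
  H–H: 1 × 422 = 422
  Σ(formed) = 4856 kJ
ΔH = Σ(broken) − Σ(formed) = 5019 − 4856 = +163 kJ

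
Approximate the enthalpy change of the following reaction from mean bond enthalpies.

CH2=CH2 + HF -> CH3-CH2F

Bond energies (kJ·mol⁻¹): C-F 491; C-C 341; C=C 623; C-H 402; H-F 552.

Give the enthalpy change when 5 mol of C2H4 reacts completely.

Bonds broken (reactants):
  C-H: 4 × 402 = 1608
  C=C: 1 × 623 = 623
  H-F: 1 × 552 = 552
  Σ(broken) = 2783 kJ
Bonds formed (products):
  C-C: 1 × 341 = 341
  C-F: 1 × 491 = 491
  C-H: 5 × 402 = 2010
  Σ(formed) = 2842 kJ
ΔH = Σ(broken) − Σ(formed) = 2783 − 2842 = −59 kJ
For 5× the reaction as written: 5 × (−59) = −295 kJ

ΔH = −295 kJ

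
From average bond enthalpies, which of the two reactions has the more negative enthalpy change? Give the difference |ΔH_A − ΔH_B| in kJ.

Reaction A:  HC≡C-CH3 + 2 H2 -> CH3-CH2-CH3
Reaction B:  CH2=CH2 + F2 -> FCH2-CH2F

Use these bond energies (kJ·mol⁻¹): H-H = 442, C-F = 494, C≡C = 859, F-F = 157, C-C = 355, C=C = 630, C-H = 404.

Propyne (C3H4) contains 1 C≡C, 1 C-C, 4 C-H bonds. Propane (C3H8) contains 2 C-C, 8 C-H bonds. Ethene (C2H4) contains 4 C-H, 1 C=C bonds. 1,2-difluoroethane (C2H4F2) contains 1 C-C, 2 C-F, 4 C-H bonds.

Reaction B, by 328 kJ

Reaction A:
  Bonds broken (reactants):
    C≡C: 1 × 859 = 859
    C-C: 1 × 355 = 355
    C-H: 4 × 404 = 1616
    H-H: 2 × 442 = 884
    Σ(broken) = 3714 kJ
  Bonds formed (products):
    C-C: 2 × 355 = 710
    C-H: 8 × 404 = 3232
    Σ(formed) = 3942 kJ
  ΔH_A = 3714 − 3942 = −228 kJ
Reaction B:
  Bonds broken (reactants):
    C-H: 4 × 404 = 1616
    C=C: 1 × 630 = 630
    F-F: 1 × 157 = 157
    Σ(broken) = 2403 kJ
  Bonds formed (products):
    C-C: 1 × 355 = 355
    C-F: 2 × 494 = 988
    C-H: 4 × 404 = 1616
    Σ(formed) = 2959 kJ
  ΔH_B = 2403 − 2959 = −556 kJ
ΔH_A − ΔH_B = +328 kJ, so reaction B has the more negative ΔH; |ΔH_A − ΔH_B| = 328 kJ.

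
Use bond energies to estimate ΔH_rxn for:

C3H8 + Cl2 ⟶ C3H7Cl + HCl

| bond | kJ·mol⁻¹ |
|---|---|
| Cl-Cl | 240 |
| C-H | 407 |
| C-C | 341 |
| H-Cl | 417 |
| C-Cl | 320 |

Bonds broken (reactants):
  C-C: 2 × 341 = 682
  C-H: 8 × 407 = 3256
  Cl-Cl: 1 × 240 = 240
  Σ(broken) = 4178 kJ
Bonds formed (products):
  C-C: 2 × 341 = 682
  C-Cl: 1 × 320 = 320
  C-H: 7 × 407 = 2849
  H-Cl: 1 × 417 = 417
  Σ(formed) = 4268 kJ
ΔH = Σ(broken) − Σ(formed) = 4178 − 4268 = −90 kJ

ΔH ≈ −90 kJ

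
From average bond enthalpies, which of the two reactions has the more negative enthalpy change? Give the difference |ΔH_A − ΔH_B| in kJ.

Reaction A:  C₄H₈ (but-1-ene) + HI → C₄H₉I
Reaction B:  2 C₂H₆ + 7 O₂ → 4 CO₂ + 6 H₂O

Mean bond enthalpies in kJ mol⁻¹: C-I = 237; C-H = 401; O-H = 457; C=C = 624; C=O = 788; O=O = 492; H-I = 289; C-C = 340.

Reaction A:
  Bonds broken (reactants):
    C-C: 2 × 340 = 680
    C-H: 8 × 401 = 3208
    C=C: 1 × 624 = 624
    H-I: 1 × 289 = 289
    Σ(broken) = 4801 kJ
  Bonds formed (products):
    C-C: 3 × 340 = 1020
    C-H: 9 × 401 = 3609
    C-I: 1 × 237 = 237
    Σ(formed) = 4866 kJ
  ΔH_A = 4801 − 4866 = −65 kJ
Reaction B:
  Bonds broken (reactants):
    C-C: 2 × 340 = 680
    C-H: 12 × 401 = 4812
    O=O: 7 × 492 = 3444
    Σ(broken) = 8936 kJ
  Bonds formed (products):
    C=O: 8 × 788 = 6304
    O-H: 12 × 457 = 5484
    Σ(formed) = 11788 kJ
  ΔH_B = 8936 − 11788 = −2852 kJ
ΔH_A − ΔH_B = +2787 kJ, so reaction B has the more negative ΔH; |ΔH_A − ΔH_B| = 2787 kJ.

Reaction B, by 2787 kJ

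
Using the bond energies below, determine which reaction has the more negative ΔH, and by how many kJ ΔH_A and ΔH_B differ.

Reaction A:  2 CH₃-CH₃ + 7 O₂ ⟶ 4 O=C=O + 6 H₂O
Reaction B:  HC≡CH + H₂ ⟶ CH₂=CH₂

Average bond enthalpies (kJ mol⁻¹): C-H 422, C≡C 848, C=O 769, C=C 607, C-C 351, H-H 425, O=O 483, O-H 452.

Reaction A, by 2251 kJ

Reaction A:
  Bonds broken (reactants):
    C-C: 2 × 351 = 702
    C-H: 12 × 422 = 5064
    O=O: 7 × 483 = 3381
    Σ(broken) = 9147 kJ
  Bonds formed (products):
    C=O: 8 × 769 = 6152
    O-H: 12 × 452 = 5424
    Σ(formed) = 11576 kJ
  ΔH_A = 9147 − 11576 = −2429 kJ
Reaction B:
  Bonds broken (reactants):
    C≡C: 1 × 848 = 848
    C-H: 2 × 422 = 844
    H-H: 1 × 425 = 425
    Σ(broken) = 2117 kJ
  Bonds formed (products):
    C-H: 4 × 422 = 1688
    C=C: 1 × 607 = 607
    Σ(formed) = 2295 kJ
  ΔH_B = 2117 − 2295 = −178 kJ
ΔH_A − ΔH_B = −2251 kJ, so reaction A has the more negative ΔH; |ΔH_A − ΔH_B| = 2251 kJ.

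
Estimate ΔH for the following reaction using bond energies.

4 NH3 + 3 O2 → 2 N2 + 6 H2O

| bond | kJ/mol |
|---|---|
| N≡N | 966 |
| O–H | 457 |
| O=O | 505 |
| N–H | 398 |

Bonds broken (reactants):
  N–H: 12 × 398 = 4776
  O=O: 3 × 505 = 1515
  Σ(broken) = 6291 kJ
Bonds formed (products):
  N≡N: 2 × 966 = 1932
  O–H: 12 × 457 = 5484
  Σ(formed) = 7416 kJ
ΔH = Σ(broken) − Σ(formed) = 6291 − 7416 = −1125 kJ

ΔH ≈ −1125 kJ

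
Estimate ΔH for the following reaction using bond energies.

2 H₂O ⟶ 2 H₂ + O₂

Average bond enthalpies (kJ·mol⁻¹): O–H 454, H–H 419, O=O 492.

ΔH ≈ +486 kJ

Bonds broken (reactants):
  O–H: 4 × 454 = 1816
  Σ(broken) = 1816 kJ
Bonds formed (products):
  H–H: 2 × 419 = 838
  O=O: 1 × 492 = 492
  Σ(formed) = 1330 kJ
ΔH = Σ(broken) − Σ(formed) = 1816 − 1330 = +486 kJ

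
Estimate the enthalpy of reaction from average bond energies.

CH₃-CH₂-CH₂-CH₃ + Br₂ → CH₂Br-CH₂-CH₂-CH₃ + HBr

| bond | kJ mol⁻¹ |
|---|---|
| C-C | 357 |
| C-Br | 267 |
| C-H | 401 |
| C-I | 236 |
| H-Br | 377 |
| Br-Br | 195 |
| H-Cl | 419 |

ΔH ≈ −48 kJ

Bonds broken (reactants):
  Br-Br: 1 × 195 = 195
  C-C: 3 × 357 = 1071
  C-H: 10 × 401 = 4010
  Σ(broken) = 5276 kJ
Bonds formed (products):
  C-Br: 1 × 267 = 267
  C-C: 3 × 357 = 1071
  C-H: 9 × 401 = 3609
  H-Br: 1 × 377 = 377
  Σ(formed) = 5324 kJ
ΔH = Σ(broken) − Σ(formed) = 5276 − 5324 = −48 kJ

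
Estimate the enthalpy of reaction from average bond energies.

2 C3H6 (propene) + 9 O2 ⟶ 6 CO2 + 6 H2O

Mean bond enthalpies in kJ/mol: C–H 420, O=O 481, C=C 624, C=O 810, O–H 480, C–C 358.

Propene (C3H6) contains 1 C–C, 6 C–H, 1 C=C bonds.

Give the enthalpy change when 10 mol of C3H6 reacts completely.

Bonds broken (reactants):
  C–C: 2 × 358 = 716
  C–H: 12 × 420 = 5040
  C=C: 2 × 624 = 1248
  O=O: 9 × 481 = 4329
  Σ(broken) = 11333 kJ
Bonds formed (products):
  C=O: 12 × 810 = 9720
  O–H: 12 × 480 = 5760
  Σ(formed) = 15480 kJ
ΔH = Σ(broken) − Σ(formed) = 11333 − 15480 = −4147 kJ
For 5× the reaction as written: 5 × (−4147) = −20735 kJ

ΔH = −20735 kJ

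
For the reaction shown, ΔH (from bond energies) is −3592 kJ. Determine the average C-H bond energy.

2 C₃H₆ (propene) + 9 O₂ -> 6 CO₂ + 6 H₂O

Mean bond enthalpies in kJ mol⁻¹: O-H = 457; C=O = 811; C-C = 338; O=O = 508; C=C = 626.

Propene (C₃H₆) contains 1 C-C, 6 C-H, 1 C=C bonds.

D(C-H) ≈ 427 kJ/mol

Let D be the C-H bond energy.
Σ(broken) = 2×338 + 12×D + 2×626 + 9×508 = 6500 + 12D
Σ(formed) = 12×811 + 12×457 = 15216
ΔH = Σ(broken) − Σ(formed) = (6500 + 12D) − (15216) = −8716 + 12D
Setting this equal to −3592 kJ gives 12D = 5124, so D = 427 kJ/mol.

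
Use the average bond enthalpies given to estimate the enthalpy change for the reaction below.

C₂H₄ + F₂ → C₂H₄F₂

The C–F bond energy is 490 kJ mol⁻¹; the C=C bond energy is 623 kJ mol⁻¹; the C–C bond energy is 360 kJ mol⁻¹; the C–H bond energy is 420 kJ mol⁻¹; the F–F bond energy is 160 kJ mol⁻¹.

ΔH ≈ −557 kJ

Bonds broken (reactants):
  C–H: 4 × 420 = 1680
  C=C: 1 × 623 = 623
  F–F: 1 × 160 = 160
  Σ(broken) = 2463 kJ
Bonds formed (products):
  C–C: 1 × 360 = 360
  C–F: 2 × 490 = 980
  C–H: 4 × 420 = 1680
  Σ(formed) = 3020 kJ
ΔH = Σ(broken) − Σ(formed) = 2463 − 3020 = −557 kJ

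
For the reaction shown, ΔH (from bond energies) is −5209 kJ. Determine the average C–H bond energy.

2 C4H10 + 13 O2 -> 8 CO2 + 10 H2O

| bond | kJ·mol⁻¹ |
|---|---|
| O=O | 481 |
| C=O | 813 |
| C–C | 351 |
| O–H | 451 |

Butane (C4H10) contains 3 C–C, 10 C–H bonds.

Let D be the C–H bond energy.
Σ(broken) = 6×351 + 20×D + 13×481 = 8359 + 20D
Σ(formed) = 16×813 + 20×451 = 22028
ΔH = Σ(broken) − Σ(formed) = (8359 + 20D) − (22028) = −13669 + 20D
Setting this equal to −5209 kJ gives 20D = 8460, so D = 423 kJ/mol.

D(C–H) ≈ 423 kJ/mol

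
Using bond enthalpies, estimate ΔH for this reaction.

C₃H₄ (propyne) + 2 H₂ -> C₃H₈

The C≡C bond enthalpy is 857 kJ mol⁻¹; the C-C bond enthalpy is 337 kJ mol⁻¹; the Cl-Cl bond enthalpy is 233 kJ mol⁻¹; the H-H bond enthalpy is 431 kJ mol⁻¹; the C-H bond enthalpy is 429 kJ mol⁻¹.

ΔH ≈ −334 kJ

Bonds broken (reactants):
  C≡C: 1 × 857 = 857
  C-C: 1 × 337 = 337
  C-H: 4 × 429 = 1716
  H-H: 2 × 431 = 862
  Σ(broken) = 3772 kJ
Bonds formed (products):
  C-C: 2 × 337 = 674
  C-H: 8 × 429 = 3432
  Σ(formed) = 4106 kJ
ΔH = Σ(broken) − Σ(formed) = 3772 − 4106 = −334 kJ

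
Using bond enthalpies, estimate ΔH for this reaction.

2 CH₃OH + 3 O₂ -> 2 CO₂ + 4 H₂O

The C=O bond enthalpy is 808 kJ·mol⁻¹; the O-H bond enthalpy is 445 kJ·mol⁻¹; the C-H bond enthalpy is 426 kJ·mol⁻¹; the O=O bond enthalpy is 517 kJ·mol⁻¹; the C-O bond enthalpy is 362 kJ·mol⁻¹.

ΔH ≈ −1071 kJ

Bonds broken (reactants):
  C-H: 6 × 426 = 2556
  C-O: 2 × 362 = 724
  O-H: 2 × 445 = 890
  O=O: 3 × 517 = 1551
  Σ(broken) = 5721 kJ
Bonds formed (products):
  C=O: 4 × 808 = 3232
  O-H: 8 × 445 = 3560
  Σ(formed) = 6792 kJ
ΔH = Σ(broken) − Σ(formed) = 5721 − 6792 = −1071 kJ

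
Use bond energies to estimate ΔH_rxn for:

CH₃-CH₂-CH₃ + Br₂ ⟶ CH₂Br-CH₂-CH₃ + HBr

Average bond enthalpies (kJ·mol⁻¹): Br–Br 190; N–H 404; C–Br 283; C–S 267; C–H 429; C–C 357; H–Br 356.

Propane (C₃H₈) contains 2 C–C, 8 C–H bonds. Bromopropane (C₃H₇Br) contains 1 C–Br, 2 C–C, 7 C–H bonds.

ΔH ≈ −20 kJ

Bonds broken (reactants):
  Br–Br: 1 × 190 = 190
  C–C: 2 × 357 = 714
  C–H: 8 × 429 = 3432
  Σ(broken) = 4336 kJ
Bonds formed (products):
  C–Br: 1 × 283 = 283
  C–C: 2 × 357 = 714
  C–H: 7 × 429 = 3003
  H–Br: 1 × 356 = 356
  Σ(formed) = 4356 kJ
ΔH = Σ(broken) − Σ(formed) = 4336 − 4356 = −20 kJ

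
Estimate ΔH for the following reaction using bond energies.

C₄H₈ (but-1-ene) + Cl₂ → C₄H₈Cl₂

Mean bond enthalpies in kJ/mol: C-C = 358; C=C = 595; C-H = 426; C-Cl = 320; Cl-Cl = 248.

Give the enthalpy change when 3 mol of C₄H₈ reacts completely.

ΔH = −465 kJ

Bonds broken (reactants):
  C-C: 2 × 358 = 716
  C-H: 8 × 426 = 3408
  C=C: 1 × 595 = 595
  Cl-Cl: 1 × 248 = 248
  Σ(broken) = 4967 kJ
Bonds formed (products):
  C-C: 3 × 358 = 1074
  C-Cl: 2 × 320 = 640
  C-H: 8 × 426 = 3408
  Σ(formed) = 5122 kJ
ΔH = Σ(broken) − Σ(formed) = 4967 − 5122 = −155 kJ
For 3× the reaction as written: 3 × (−155) = −465 kJ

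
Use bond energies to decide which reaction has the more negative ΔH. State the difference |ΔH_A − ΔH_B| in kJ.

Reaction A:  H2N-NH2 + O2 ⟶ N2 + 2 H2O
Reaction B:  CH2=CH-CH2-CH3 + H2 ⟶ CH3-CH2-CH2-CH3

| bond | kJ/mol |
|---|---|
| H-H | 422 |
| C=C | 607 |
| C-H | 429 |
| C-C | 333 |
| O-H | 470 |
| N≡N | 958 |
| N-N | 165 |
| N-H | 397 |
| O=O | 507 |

Reaction A, by 416 kJ

Reaction A:
  Bonds broken (reactants):
    N-H: 4 × 397 = 1588
    N-N: 1 × 165 = 165
    O=O: 1 × 507 = 507
    Σ(broken) = 2260 kJ
  Bonds formed (products):
    N≡N: 1 × 958 = 958
    O-H: 4 × 470 = 1880
    Σ(formed) = 2838 kJ
  ΔH_A = 2260 − 2838 = −578 kJ
Reaction B:
  Bonds broken (reactants):
    C-C: 2 × 333 = 666
    C-H: 8 × 429 = 3432
    C=C: 1 × 607 = 607
    H-H: 1 × 422 = 422
    Σ(broken) = 5127 kJ
  Bonds formed (products):
    C-C: 3 × 333 = 999
    C-H: 10 × 429 = 4290
    Σ(formed) = 5289 kJ
  ΔH_B = 5127 − 5289 = −162 kJ
ΔH_A − ΔH_B = −416 kJ, so reaction A has the more negative ΔH; |ΔH_A − ΔH_B| = 416 kJ.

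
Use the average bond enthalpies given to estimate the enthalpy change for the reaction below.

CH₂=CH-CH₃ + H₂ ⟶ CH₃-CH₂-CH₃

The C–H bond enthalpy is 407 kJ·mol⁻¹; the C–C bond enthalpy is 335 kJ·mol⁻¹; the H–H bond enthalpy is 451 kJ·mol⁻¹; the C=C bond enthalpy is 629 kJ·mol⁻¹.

ΔH ≈ −69 kJ

Bonds broken (reactants):
  C–C: 1 × 335 = 335
  C–H: 6 × 407 = 2442
  C=C: 1 × 629 = 629
  H–H: 1 × 451 = 451
  Σ(broken) = 3857 kJ
Bonds formed (products):
  C–C: 2 × 335 = 670
  C–H: 8 × 407 = 3256
  Σ(formed) = 3926 kJ
ΔH = Σ(broken) − Σ(formed) = 3857 − 3926 = −69 kJ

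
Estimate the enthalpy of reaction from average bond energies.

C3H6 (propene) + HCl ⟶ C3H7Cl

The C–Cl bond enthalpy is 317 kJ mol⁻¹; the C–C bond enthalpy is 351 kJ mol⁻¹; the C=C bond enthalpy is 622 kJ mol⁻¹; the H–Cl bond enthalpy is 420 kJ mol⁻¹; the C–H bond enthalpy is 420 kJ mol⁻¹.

Bonds broken (reactants):
  C–C: 1 × 351 = 351
  C–H: 6 × 420 = 2520
  C=C: 1 × 622 = 622
  H–Cl: 1 × 420 = 420
  Σ(broken) = 3913 kJ
Bonds formed (products):
  C–C: 2 × 351 = 702
  C–Cl: 1 × 317 = 317
  C–H: 7 × 420 = 2940
  Σ(formed) = 3959 kJ
ΔH = Σ(broken) − Σ(formed) = 3913 − 3959 = −46 kJ

ΔH ≈ −46 kJ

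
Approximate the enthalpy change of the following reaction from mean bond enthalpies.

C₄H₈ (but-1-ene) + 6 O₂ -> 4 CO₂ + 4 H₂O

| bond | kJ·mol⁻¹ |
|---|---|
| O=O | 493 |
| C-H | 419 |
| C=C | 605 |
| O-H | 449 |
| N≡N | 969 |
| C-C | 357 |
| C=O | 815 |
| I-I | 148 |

ΔH ≈ −2483 kJ

Bonds broken (reactants):
  C-C: 2 × 357 = 714
  C-H: 8 × 419 = 3352
  C=C: 1 × 605 = 605
  O=O: 6 × 493 = 2958
  Σ(broken) = 7629 kJ
Bonds formed (products):
  C=O: 8 × 815 = 6520
  O-H: 8 × 449 = 3592
  Σ(formed) = 10112 kJ
ΔH = Σ(broken) − Σ(formed) = 7629 − 10112 = −2483 kJ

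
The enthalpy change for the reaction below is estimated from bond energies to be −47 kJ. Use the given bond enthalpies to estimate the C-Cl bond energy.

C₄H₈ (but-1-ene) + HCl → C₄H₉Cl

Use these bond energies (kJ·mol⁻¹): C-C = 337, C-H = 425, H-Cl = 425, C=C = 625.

Let D be the C-Cl bond energy.
Σ(broken) = 2×337 + 8×425 + 1×625 + 1×425 = 5124
Σ(formed) = 3×337 + 1×D + 9×425 = 4836 + D
ΔH = Σ(broken) − Σ(formed) = (5124) − (4836 + D) = +288 − D
Setting this equal to −47 kJ gives D = 335 kJ/mol.

D(C-Cl) ≈ 335 kJ/mol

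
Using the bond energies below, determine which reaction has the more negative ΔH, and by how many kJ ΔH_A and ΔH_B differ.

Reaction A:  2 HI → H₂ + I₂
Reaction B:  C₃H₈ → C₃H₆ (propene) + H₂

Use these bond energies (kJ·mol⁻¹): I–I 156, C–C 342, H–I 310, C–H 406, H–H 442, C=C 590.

Reaction A, by 100 kJ

Reaction A:
  Bonds broken (reactants):
    H–I: 2 × 310 = 620
    Σ(broken) = 620 kJ
  Bonds formed (products):
    H–H: 1 × 442 = 442
    I–I: 1 × 156 = 156
    Σ(formed) = 598 kJ
  ΔH_A = 620 − 598 = +22 kJ
Reaction B:
  Bonds broken (reactants):
    C–C: 2 × 342 = 684
    C–H: 8 × 406 = 3248
    Σ(broken) = 3932 kJ
  Bonds formed (products):
    C–C: 1 × 342 = 342
    C–H: 6 × 406 = 2436
    C=C: 1 × 590 = 590
    H–H: 1 × 442 = 442
    Σ(formed) = 3810 kJ
  ΔH_B = 3932 − 3810 = +122 kJ
ΔH_A − ΔH_B = −100 kJ, so reaction A has the more negative ΔH; |ΔH_A − ΔH_B| = 100 kJ.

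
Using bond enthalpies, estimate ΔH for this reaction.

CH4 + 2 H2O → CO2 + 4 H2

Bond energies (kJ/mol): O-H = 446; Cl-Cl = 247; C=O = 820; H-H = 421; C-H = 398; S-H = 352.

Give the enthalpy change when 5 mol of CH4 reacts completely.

ΔH = +260 kJ

Bonds broken (reactants):
  C-H: 4 × 398 = 1592
  O-H: 4 × 446 = 1784
  Σ(broken) = 3376 kJ
Bonds formed (products):
  C=O: 2 × 820 = 1640
  H-H: 4 × 421 = 1684
  Σ(formed) = 3324 kJ
ΔH = Σ(broken) − Σ(formed) = 3376 − 3324 = +52 kJ
For 5× the reaction as written: 5 × (+52) = +260 kJ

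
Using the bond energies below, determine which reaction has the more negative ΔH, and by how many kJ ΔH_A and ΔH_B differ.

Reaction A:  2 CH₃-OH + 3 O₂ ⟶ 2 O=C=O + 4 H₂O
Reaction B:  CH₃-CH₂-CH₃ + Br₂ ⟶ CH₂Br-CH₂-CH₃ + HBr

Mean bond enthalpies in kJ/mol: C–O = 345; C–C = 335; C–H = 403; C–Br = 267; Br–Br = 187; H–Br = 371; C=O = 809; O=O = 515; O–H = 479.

Reaction A:
  Bonds broken (reactants):
    C–H: 6 × 403 = 2418
    C–O: 2 × 345 = 690
    O–H: 2 × 479 = 958
    O=O: 3 × 515 = 1545
    Σ(broken) = 5611 kJ
  Bonds formed (products):
    C=O: 4 × 809 = 3236
    O–H: 8 × 479 = 3832
    Σ(formed) = 7068 kJ
  ΔH_A = 5611 − 7068 = −1457 kJ
Reaction B:
  Bonds broken (reactants):
    Br–Br: 1 × 187 = 187
    C–C: 2 × 335 = 670
    C–H: 8 × 403 = 3224
    Σ(broken) = 4081 kJ
  Bonds formed (products):
    C–Br: 1 × 267 = 267
    C–C: 2 × 335 = 670
    C–H: 7 × 403 = 2821
    H–Br: 1 × 371 = 371
    Σ(formed) = 4129 kJ
  ΔH_B = 4081 − 4129 = −48 kJ
ΔH_A − ΔH_B = −1409 kJ, so reaction A has the more negative ΔH; |ΔH_A − ΔH_B| = 1409 kJ.

Reaction A, by 1409 kJ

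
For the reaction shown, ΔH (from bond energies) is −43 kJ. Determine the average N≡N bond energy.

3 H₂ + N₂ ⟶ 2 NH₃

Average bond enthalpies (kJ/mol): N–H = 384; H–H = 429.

Let D be the N≡N bond energy.
Σ(broken) = 3×429 + 1×D = 1287 + D
Σ(formed) = 6×384 = 2304
ΔH = Σ(broken) − Σ(formed) = (1287 + D) − (2304) = −1017 + D
Setting this equal to −43 kJ gives D = 974 kJ/mol.

D(N≡N) ≈ 974 kJ/mol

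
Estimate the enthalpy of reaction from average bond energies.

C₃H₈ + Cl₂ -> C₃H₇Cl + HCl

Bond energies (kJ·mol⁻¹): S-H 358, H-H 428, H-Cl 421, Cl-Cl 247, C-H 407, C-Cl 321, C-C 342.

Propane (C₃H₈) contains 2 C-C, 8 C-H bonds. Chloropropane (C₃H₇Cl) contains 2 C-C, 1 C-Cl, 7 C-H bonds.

Bonds broken (reactants):
  C-C: 2 × 342 = 684
  C-H: 8 × 407 = 3256
  Cl-Cl: 1 × 247 = 247
  Σ(broken) = 4187 kJ
Bonds formed (products):
  C-C: 2 × 342 = 684
  C-Cl: 1 × 321 = 321
  C-H: 7 × 407 = 2849
  H-Cl: 1 × 421 = 421
  Σ(formed) = 4275 kJ
ΔH = Σ(broken) − Σ(formed) = 4187 − 4275 = −88 kJ

ΔH ≈ −88 kJ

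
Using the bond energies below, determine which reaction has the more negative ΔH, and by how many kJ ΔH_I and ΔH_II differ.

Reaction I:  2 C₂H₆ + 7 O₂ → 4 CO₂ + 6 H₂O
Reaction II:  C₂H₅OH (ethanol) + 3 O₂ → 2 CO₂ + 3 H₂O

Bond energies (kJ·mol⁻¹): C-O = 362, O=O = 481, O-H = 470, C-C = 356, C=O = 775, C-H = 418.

Reaction I, by 1546 kJ

Reaction I:
  Bonds broken (reactants):
    C-C: 2 × 356 = 712
    C-H: 12 × 418 = 5016
    O=O: 7 × 481 = 3367
    Σ(broken) = 9095 kJ
  Bonds formed (products):
    C=O: 8 × 775 = 6200
    O-H: 12 × 470 = 5640
    Σ(formed) = 11840 kJ
  ΔH_I = 9095 − 11840 = −2745 kJ
Reaction II:
  Bonds broken (reactants):
    C-C: 1 × 356 = 356
    C-H: 5 × 418 = 2090
    C-O: 1 × 362 = 362
    O-H: 1 × 470 = 470
    O=O: 3 × 481 = 1443
    Σ(broken) = 4721 kJ
  Bonds formed (products):
    C=O: 4 × 775 = 3100
    O-H: 6 × 470 = 2820
    Σ(formed) = 5920 kJ
  ΔH_II = 4721 − 5920 = −1199 kJ
ΔH_I − ΔH_II = −1546 kJ, so reaction I has the more negative ΔH; |ΔH_I − ΔH_II| = 1546 kJ.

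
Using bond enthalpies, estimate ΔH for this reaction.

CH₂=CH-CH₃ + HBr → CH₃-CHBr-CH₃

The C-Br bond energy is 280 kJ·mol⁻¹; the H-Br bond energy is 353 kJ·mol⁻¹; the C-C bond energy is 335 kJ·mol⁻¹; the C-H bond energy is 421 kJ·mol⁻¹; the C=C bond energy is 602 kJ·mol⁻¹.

ΔH ≈ −81 kJ

Bonds broken (reactants):
  C-C: 1 × 335 = 335
  C-H: 6 × 421 = 2526
  C=C: 1 × 602 = 602
  H-Br: 1 × 353 = 353
  Σ(broken) = 3816 kJ
Bonds formed (products):
  C-Br: 1 × 280 = 280
  C-C: 2 × 335 = 670
  C-H: 7 × 421 = 2947
  Σ(formed) = 3897 kJ
ΔH = Σ(broken) − Σ(formed) = 3816 − 3897 = −81 kJ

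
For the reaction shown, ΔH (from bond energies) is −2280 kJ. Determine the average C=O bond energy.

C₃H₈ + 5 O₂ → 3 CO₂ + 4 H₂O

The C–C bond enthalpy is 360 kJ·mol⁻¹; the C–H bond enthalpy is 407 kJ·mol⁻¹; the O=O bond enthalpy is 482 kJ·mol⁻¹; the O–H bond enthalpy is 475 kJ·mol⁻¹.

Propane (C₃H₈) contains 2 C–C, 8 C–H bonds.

D(C=O) ≈ 811 kJ/mol

Let D be the C=O bond energy.
Σ(broken) = 2×360 + 8×407 + 5×482 = 6386
Σ(formed) = 6×D + 8×475 = 3800 + 6D
ΔH = Σ(broken) − Σ(formed) = (6386) − (3800 + 6D) = +2586 − 6D
Setting this equal to −2280 kJ gives 6D = 4866, so D = 811 kJ/mol.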